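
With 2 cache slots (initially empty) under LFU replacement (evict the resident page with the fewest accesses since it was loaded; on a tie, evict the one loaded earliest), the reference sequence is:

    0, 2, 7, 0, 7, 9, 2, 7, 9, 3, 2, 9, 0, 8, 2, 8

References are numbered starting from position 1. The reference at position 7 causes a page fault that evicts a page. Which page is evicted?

9

pos 1: 0 -> fault, frames [0]
pos 2: 2 -> fault, frames [0, 2]
pos 3: 7 -> fault, evict 0, frames [2, 7]
pos 4: 0 -> fault, evict 2, frames [7, 0]
pos 5: 7 -> hit
pos 6: 9 -> fault, evict 0, frames [7, 9]
pos 7: 2 -> fault, evict 9, frames [7, 2]
At position 7, page 9 is evicted.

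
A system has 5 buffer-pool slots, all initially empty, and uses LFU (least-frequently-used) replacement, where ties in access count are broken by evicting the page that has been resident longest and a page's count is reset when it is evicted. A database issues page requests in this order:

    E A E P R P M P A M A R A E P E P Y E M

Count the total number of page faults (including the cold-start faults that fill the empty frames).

E -> miss, frames {E}
A -> miss, frames {E,A}
E -> hit
P -> miss, frames {E,A,P}
R -> miss, frames {E,A,P,R}
P -> hit
M -> miss, frames {E,A,P,R,M}
P -> hit
A -> hit
M -> hit
A -> hit
R -> hit
A -> hit
E -> hit
P -> hit
E -> hit
P -> hit
Y -> miss, evict R, frames {E,A,P,M,Y}
E -> hit
M -> hit
Page faults: 6.

6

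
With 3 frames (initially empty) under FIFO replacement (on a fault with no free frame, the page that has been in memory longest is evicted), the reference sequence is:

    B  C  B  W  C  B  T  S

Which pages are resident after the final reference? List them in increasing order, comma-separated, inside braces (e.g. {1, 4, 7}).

{S, T, W}

B → fault, frames [B]
C → fault, frames [B, C]
B → hit
W → fault, frames [B, C, W]
C → hit
B → hit
T → fault, evict B, frames [C, W, T]
S → fault, evict C, frames [W, T, S]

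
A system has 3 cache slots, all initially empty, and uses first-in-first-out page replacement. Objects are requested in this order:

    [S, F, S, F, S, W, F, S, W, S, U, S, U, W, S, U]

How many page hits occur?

S -> miss, frames (S)
F -> miss, frames (S F)
S -> hit
F -> hit
S -> hit
W -> miss, frames (S F W)
F -> hit
S -> hit
W -> hit
S -> hit
U -> miss, evict S, frames (F W U)
S -> miss, evict F, frames (W U S)
U -> hit
W -> hit
S -> hit
U -> hit
Hits: 11.

11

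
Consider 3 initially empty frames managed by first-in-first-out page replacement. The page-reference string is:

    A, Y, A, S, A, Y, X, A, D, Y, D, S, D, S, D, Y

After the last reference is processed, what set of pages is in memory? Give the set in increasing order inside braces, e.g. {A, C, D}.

A: miss, frames (A)
Y: miss, frames (A Y)
A: hit
S: miss, frames (A Y S)
A: hit
Y: hit
X: miss, evict A, frames (Y S X)
A: miss, evict Y, frames (S X A)
D: miss, evict S, frames (X A D)
Y: miss, evict X, frames (A D Y)
D: hit
S: miss, evict A, frames (D Y S)
D: hit
S: hit
D: hit
Y: hit

{D, S, Y}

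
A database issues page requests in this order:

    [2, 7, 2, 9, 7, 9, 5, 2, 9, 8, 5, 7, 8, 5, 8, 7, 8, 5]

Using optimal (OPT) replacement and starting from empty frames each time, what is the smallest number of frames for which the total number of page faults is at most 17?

2

f=1: 18 faults
f=2: 11 faults
f=3: 6 faults
f=4: 5 faults
f=5: 5 faults
Smallest f with faults ≤ 17 is 2.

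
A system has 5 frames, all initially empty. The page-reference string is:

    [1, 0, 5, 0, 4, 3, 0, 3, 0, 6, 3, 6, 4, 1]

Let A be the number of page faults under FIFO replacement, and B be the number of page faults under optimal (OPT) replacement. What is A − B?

1

Under FIFO: F F F . F F . . . F . . . F → 7 faults.
Under OPT: F F F . F F . . . F . . . . → 6 faults.
A − B = 7 − 6 = 1.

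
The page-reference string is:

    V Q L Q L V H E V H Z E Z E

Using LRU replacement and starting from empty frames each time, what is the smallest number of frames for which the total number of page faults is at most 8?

3

f=1: 14 faults
f=2: 10 faults
f=3: 7 faults
f=4: 6 faults
f=5: 6 faults
f=6: 6 faults
Smallest f with faults ≤ 8 is 3.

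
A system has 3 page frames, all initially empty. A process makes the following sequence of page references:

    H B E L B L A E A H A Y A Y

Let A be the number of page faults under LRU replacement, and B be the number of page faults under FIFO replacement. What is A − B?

1

Under LRU: F F F F . . F F . F . F . . → 8 faults.
Under FIFO: F F F F . . F . . F . F . . → 7 faults.
A − B = 8 − 7 = 1.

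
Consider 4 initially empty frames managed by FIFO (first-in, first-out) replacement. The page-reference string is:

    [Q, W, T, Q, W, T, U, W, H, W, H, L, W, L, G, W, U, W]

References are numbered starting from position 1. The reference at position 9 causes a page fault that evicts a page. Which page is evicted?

Q

pos 1: Q → fault, frames {Q}
pos 2: W → fault, frames {Q,W}
pos 3: T → fault, frames {Q,W,T}
pos 4: Q → hit
pos 5: W → hit
pos 6: T → hit
pos 7: U → fault, frames {Q,W,T,U}
pos 8: W → hit
pos 9: H → fault, evict Q, frames {W,T,U,H}
At position 9, page Q is evicted.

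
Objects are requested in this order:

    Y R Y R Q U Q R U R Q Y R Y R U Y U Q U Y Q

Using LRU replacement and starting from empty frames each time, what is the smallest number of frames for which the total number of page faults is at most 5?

f=1: 22 faults
f=2: 14 faults
f=3: 7 faults
f=4: 4 faults
Smallest f with faults ≤ 5 is 4.

4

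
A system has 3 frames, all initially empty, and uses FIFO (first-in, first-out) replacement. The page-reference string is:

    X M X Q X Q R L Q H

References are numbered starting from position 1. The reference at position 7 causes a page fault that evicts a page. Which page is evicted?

X

pos 1: X -> miss, frames [X]
pos 2: M -> miss, frames [X, M]
pos 3: X -> hit
pos 4: Q -> miss, frames [X, M, Q]
pos 5: X -> hit
pos 6: Q -> hit
pos 7: R -> miss, evict X, frames [M, Q, R]
At position 7, page X is evicted.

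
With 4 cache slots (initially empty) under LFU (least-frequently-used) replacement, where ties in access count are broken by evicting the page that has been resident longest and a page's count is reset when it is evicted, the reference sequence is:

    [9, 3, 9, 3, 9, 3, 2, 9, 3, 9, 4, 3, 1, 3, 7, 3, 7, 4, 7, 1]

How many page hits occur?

9 → miss, frames {9}
3 → miss, frames {9,3}
9 → hit
3 → hit
9 → hit
3 → hit
2 → miss, frames {9,3,2}
9 → hit
3 → hit
9 → hit
4 → miss, frames {9,3,2,4}
3 → hit
1 → miss, evict 2, frames {9,3,4,1}
3 → hit
7 → miss, evict 4, frames {9,3,1,7}
3 → hit
7 → hit
4 → miss, evict 1, frames {9,3,7,4}
7 → hit
1 → miss, evict 4, frames {9,3,7,1}
Hits: 12.

12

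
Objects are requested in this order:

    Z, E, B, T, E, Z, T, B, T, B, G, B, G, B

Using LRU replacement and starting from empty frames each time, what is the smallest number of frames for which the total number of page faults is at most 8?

f=1: 14 faults
f=2: 9 faults
f=3: 7 faults
f=4: 5 faults
f=5: 5 faults
Smallest f with faults ≤ 8 is 3.

3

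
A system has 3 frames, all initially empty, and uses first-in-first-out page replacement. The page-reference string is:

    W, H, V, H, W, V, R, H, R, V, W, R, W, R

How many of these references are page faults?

5

W: fault, frames {W}
H: fault, frames {W,H}
V: fault, frames {W,H,V}
H: hit
W: hit
V: hit
R: fault, evict W, frames {H,V,R}
H: hit
R: hit
V: hit
W: fault, evict H, frames {V,R,W}
R: hit
W: hit
R: hit
Page faults: 5.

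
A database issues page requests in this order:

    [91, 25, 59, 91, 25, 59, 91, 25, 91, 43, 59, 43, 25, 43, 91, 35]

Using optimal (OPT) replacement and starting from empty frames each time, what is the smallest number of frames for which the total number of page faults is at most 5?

4

f=1: 16 faults
f=2: 10 faults
f=3: 6 faults
f=4: 5 faults
f=5: 5 faults
Smallest f with faults ≤ 5 is 4.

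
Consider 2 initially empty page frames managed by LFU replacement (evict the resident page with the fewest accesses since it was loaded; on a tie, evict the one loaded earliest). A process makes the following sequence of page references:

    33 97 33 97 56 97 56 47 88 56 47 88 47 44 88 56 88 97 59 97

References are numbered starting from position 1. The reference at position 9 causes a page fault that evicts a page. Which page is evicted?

47

pos 1: 33 → fault, frames (33)
pos 2: 97 → fault, frames (33 97)
pos 3: 33 → hit
pos 4: 97 → hit
pos 5: 56 → fault, evict 33, frames (97 56)
pos 6: 97 → hit
pos 7: 56 → hit
pos 8: 47 → fault, evict 56, frames (97 47)
pos 9: 88 → fault, evict 47, frames (97 88)
At position 9, page 47 is evicted.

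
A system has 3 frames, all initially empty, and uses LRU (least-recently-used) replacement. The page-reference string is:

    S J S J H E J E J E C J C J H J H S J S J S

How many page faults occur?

S: miss, frames {S}
J: miss, frames {S,J}
S: hit
J: hit
H: miss, frames {S,J,H}
E: miss, evict S, frames {J,H,E}
J: hit
E: hit
J: hit
E: hit
C: miss, evict H, frames {J,E,C}
J: hit
C: hit
J: hit
H: miss, evict E, frames {C,J,H}
J: hit
H: hit
S: miss, evict C, frames {J,H,S}
J: hit
S: hit
J: hit
S: hit
Page faults: 7.

7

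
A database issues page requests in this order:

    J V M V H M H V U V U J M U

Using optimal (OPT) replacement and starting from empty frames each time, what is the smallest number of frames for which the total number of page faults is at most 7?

f=1: 14 faults
f=2: 8 faults
f=3: 6 faults
f=4: 5 faults
f=5: 5 faults
Smallest f with faults ≤ 7 is 3.

3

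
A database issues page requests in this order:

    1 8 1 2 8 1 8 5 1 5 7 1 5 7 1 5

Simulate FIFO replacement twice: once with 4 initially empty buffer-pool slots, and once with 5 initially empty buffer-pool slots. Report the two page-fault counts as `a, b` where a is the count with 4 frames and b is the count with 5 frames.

6, 5

4 frames: F F . F . . . F . . F F . . . . → 6 faults.
5 frames: F F . F . . . F . . F . . . . . → 5 faults.
5 < 6: adding a frame reduced faults, as is typical.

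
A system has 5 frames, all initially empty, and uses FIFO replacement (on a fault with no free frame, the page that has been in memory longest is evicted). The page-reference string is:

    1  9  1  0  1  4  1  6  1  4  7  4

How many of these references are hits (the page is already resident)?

1 -> miss, frames [1]
9 -> miss, frames [1, 9]
1 -> hit
0 -> miss, frames [1, 9, 0]
1 -> hit
4 -> miss, frames [1, 9, 0, 4]
1 -> hit
6 -> miss, frames [1, 9, 0, 4, 6]
1 -> hit
4 -> hit
7 -> miss, evict 1, frames [9, 0, 4, 6, 7]
4 -> hit
Hits: 6.

6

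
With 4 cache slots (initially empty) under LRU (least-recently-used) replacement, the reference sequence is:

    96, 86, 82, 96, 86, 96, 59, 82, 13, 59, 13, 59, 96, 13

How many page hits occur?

9

96 → fault, frames (96)
86 → fault, frames (96 86)
82 → fault, frames (96 86 82)
96 → hit
86 → hit
96 → hit
59 → fault, frames (82 86 96 59)
82 → hit
13 → fault, evict 86, frames (96 59 82 13)
59 → hit
13 → hit
59 → hit
96 → hit
13 → hit
Hits: 9.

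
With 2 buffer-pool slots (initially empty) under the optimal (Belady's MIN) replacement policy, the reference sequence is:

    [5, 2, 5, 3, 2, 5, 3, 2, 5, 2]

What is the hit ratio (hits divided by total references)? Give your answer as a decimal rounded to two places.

0.50

5: miss, frames (5)
2: miss, frames (5 2)
5: hit
3: miss, evict 5, frames (2 3)
2: hit
5: miss, evict 2, frames (3 5)
3: hit
2: miss, evict 3, frames (5 2)
5: hit
2: hit
Hits: 5 of 10 references → 5/10 = 0.5000.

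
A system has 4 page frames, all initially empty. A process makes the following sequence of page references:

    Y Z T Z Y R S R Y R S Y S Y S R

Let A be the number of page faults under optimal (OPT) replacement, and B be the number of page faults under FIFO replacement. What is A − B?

-1

Under OPT: F F F . . F F . . . . . . . . . → 5 faults.
Under FIFO: F F F . . F F . F . . . . . . . → 6 faults.
A − B = 5 − 6 = -1.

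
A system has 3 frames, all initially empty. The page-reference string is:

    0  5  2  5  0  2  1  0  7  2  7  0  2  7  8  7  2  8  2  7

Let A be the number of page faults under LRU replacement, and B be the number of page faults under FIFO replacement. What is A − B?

Under LRU: F F F . . . F . F F . . . . F . . . . . → 7 faults.
Under FIFO: F F F . . . F F F F . . . . F . . . . . → 8 faults.
A − B = 7 − 8 = -1.

-1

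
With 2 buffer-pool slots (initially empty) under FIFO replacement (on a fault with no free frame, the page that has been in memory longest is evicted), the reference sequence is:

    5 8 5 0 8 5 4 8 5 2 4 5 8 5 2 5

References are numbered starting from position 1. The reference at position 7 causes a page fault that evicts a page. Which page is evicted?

0

pos 1: 5: fault, frames [5]
pos 2: 8: fault, frames [5, 8]
pos 3: 5: hit
pos 4: 0: fault, evict 5, frames [8, 0]
pos 5: 8: hit
pos 6: 5: fault, evict 8, frames [0, 5]
pos 7: 4: fault, evict 0, frames [5, 4]
At position 7, page 0 is evicted.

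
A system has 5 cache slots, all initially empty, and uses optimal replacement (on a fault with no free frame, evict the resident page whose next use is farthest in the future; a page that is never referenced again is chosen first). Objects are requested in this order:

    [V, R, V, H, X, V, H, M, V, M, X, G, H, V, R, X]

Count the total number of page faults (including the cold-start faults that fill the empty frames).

6

V -> miss, frames {V}
R -> miss, frames {V,R}
V -> hit
H -> miss, frames {V,R,H}
X -> miss, frames {V,R,H,X}
V -> hit
H -> hit
M -> miss, frames {V,R,H,X,M}
V -> hit
M -> hit
X -> hit
G -> miss, evict M, frames {V,R,H,X,G}
H -> hit
V -> hit
R -> hit
X -> hit
Page faults: 6.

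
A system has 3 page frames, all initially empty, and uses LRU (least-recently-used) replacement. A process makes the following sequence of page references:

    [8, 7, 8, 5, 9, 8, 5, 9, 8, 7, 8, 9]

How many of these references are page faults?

5

8 → fault, frames (8)
7 → fault, frames (8 7)
8 → hit
5 → fault, frames (7 8 5)
9 → fault, evict 7, frames (8 5 9)
8 → hit
5 → hit
9 → hit
8 → hit
7 → fault, evict 5, frames (9 8 7)
8 → hit
9 → hit
Page faults: 5.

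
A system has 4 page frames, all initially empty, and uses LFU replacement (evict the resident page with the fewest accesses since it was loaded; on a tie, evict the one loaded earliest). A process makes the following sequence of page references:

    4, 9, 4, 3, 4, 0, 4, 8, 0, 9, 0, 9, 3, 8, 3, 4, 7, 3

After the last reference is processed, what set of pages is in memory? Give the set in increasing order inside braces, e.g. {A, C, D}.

4 -> fault, frames {4}
9 -> fault, frames {4,9}
4 -> hit
3 -> fault, frames {4,9,3}
4 -> hit
0 -> fault, frames {4,9,3,0}
4 -> hit
8 -> fault, evict 9, frames {4,3,0,8}
0 -> hit
9 -> fault, evict 3, frames {4,0,8,9}
0 -> hit
9 -> hit
3 -> fault, evict 8, frames {4,0,9,3}
8 -> fault, evict 3, frames {4,0,9,8}
3 -> fault, evict 8, frames {4,0,9,3}
4 -> hit
7 -> fault, evict 3, frames {4,0,9,7}
3 -> fault, evict 7, frames {4,0,9,3}

{0, 3, 4, 9}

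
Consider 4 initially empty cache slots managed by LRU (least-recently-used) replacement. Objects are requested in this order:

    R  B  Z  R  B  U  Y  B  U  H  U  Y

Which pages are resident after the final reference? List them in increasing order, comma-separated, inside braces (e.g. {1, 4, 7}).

{B, H, U, Y}

R → fault, frames (R)
B → fault, frames (R B)
Z → fault, frames (R B Z)
R → hit
B → hit
U → fault, frames (Z R B U)
Y → fault, evict Z, frames (R B U Y)
B → hit
U → hit
H → fault, evict R, frames (Y B U H)
U → hit
Y → hit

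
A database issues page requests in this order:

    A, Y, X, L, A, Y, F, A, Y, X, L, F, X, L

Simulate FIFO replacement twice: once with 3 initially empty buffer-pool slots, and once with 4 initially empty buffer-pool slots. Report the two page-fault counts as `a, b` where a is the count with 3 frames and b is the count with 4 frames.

9, 10

3 frames: F F F F F F F . . F F . . . → 9 faults.
4 frames: F F F F . . F F F F F F . . → 10 faults.
10 > 9: adding a frame increased faults — Belady's anomaly.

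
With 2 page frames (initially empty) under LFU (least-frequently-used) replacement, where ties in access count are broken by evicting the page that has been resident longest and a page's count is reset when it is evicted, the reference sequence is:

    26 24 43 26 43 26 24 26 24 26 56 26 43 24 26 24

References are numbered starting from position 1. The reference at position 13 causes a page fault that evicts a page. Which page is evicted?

56

pos 1: 26 -> miss, frames (26)
pos 2: 24 -> miss, frames (26 24)
pos 3: 43 -> miss, evict 26, frames (24 43)
pos 4: 26 -> miss, evict 24, frames (43 26)
pos 5: 43 -> hit
pos 6: 26 -> hit
pos 7: 24 -> miss, evict 43, frames (26 24)
pos 8: 26 -> hit
pos 9: 24 -> hit
pos 10: 26 -> hit
pos 11: 56 -> miss, evict 24, frames (26 56)
pos 12: 26 -> hit
pos 13: 43 -> miss, evict 56, frames (26 43)
At position 13, page 56 is evicted.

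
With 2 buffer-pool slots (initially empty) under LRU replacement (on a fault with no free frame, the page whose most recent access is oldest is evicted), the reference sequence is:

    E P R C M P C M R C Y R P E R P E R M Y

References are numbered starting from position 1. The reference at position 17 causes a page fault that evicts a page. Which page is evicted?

R

pos 1: E: miss, frames [E]
pos 2: P: miss, frames [E, P]
pos 3: R: miss, evict E, frames [P, R]
pos 4: C: miss, evict P, frames [R, C]
pos 5: M: miss, evict R, frames [C, M]
pos 6: P: miss, evict C, frames [M, P]
pos 7: C: miss, evict M, frames [P, C]
pos 8: M: miss, evict P, frames [C, M]
pos 9: R: miss, evict C, frames [M, R]
pos 10: C: miss, evict M, frames [R, C]
pos 11: Y: miss, evict R, frames [C, Y]
pos 12: R: miss, evict C, frames [Y, R]
pos 13: P: miss, evict Y, frames [R, P]
pos 14: E: miss, evict R, frames [P, E]
pos 15: R: miss, evict P, frames [E, R]
pos 16: P: miss, evict E, frames [R, P]
pos 17: E: miss, evict R, frames [P, E]
At position 17, page R is evicted.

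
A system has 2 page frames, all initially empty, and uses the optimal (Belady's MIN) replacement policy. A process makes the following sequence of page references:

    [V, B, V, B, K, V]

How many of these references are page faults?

V: miss, frames (V)
B: miss, frames (V B)
V: hit
B: hit
K: miss, evict B, frames (V K)
V: hit
Page faults: 3.

3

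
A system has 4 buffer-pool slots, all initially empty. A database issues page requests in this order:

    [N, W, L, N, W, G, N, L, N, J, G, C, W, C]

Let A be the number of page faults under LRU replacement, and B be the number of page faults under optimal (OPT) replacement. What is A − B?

1

Under LRU: F F F . . F . . . F . F F . → 7 faults.
Under OPT: F F F . . F . . . F . F . . → 6 faults.
A − B = 7 − 6 = 1.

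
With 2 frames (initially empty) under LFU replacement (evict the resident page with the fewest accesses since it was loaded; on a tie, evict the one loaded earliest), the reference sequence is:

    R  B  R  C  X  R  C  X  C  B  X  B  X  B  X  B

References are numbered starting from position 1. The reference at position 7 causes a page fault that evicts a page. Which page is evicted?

pos 1: R -> miss, frames {R}
pos 2: B -> miss, frames {R,B}
pos 3: R -> hit
pos 4: C -> miss, evict B, frames {R,C}
pos 5: X -> miss, evict C, frames {R,X}
pos 6: R -> hit
pos 7: C -> miss, evict X, frames {R,C}
At position 7, page X is evicted.

X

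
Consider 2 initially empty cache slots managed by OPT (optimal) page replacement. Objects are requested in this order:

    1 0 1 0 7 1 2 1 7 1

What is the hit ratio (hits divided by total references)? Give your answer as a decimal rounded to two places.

0.50

1 → fault, frames (1)
0 → fault, frames (1 0)
1 → hit
0 → hit
7 → fault, evict 0, frames (1 7)
1 → hit
2 → fault, evict 7, frames (1 2)
1 → hit
7 → fault, evict 2, frames (1 7)
1 → hit
Hits: 5 of 10 references → 5/10 = 0.5000.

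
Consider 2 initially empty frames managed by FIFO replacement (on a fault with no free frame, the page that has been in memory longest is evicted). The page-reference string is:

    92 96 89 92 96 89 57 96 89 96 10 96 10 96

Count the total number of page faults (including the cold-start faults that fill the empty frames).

11

92: miss, frames (92)
96: miss, frames (92 96)
89: miss, evict 92, frames (96 89)
92: miss, evict 96, frames (89 92)
96: miss, evict 89, frames (92 96)
89: miss, evict 92, frames (96 89)
57: miss, evict 96, frames (89 57)
96: miss, evict 89, frames (57 96)
89: miss, evict 57, frames (96 89)
96: hit
10: miss, evict 96, frames (89 10)
96: miss, evict 89, frames (10 96)
10: hit
96: hit
Page faults: 11.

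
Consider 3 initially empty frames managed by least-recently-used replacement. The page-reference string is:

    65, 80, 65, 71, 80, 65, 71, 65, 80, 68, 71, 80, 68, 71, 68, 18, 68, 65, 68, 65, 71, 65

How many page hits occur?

65: fault, frames {65}
80: fault, frames {65,80}
65: hit
71: fault, frames {80,65,71}
80: hit
65: hit
71: hit
65: hit
80: hit
68: fault, evict 71, frames {65,80,68}
71: fault, evict 65, frames {80,68,71}
80: hit
68: hit
71: hit
68: hit
18: fault, evict 80, frames {71,68,18}
68: hit
65: fault, evict 71, frames {18,68,65}
68: hit
65: hit
71: fault, evict 18, frames {68,65,71}
65: hit
Hits: 14.

14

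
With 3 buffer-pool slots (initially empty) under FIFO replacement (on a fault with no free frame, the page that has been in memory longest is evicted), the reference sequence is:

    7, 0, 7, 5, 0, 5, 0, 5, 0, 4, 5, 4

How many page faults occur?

7: fault, frames (7)
0: fault, frames (7 0)
7: hit
5: fault, frames (7 0 5)
0: hit
5: hit
0: hit
5: hit
0: hit
4: fault, evict 7, frames (0 5 4)
5: hit
4: hit
Page faults: 4.

4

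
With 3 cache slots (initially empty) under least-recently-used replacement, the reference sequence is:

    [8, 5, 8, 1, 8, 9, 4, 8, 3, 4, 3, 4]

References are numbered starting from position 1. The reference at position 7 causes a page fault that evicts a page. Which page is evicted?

pos 1: 8: miss, frames (8)
pos 2: 5: miss, frames (8 5)
pos 3: 8: hit
pos 4: 1: miss, frames (5 8 1)
pos 5: 8: hit
pos 6: 9: miss, evict 5, frames (1 8 9)
pos 7: 4: miss, evict 1, frames (8 9 4)
At position 7, page 1 is evicted.

1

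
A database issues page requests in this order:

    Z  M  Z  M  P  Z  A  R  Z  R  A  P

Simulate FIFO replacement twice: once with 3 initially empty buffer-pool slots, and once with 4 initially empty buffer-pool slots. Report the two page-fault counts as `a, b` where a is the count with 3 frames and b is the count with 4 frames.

7, 6

3 frames: F F . . F . F F F . . F → 7 faults.
4 frames: F F . . F . F F F . . . → 6 faults.
6 < 7: adding a frame reduced faults, as is typical.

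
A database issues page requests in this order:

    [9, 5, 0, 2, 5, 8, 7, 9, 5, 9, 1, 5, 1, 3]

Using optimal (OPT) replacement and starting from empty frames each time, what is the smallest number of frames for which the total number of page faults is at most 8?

f=1: 14 faults
f=2: 9 faults
f=3: 8 faults
f=4: 8 faults
f=5: 8 faults
f=6: 8 faults
f=7: 8 faults
f=8: 8 faults
Smallest f with faults ≤ 8 is 3.

3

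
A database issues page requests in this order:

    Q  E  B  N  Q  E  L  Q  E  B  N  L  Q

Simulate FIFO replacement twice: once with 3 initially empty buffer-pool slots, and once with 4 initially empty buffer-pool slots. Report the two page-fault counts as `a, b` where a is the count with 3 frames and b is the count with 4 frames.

10, 11

3 frames: F F F F F F F . . F F . F → 10 faults.
4 frames: F F F F . . F F F F F F F → 11 faults.
11 > 10: adding a frame increased faults — Belady's anomaly.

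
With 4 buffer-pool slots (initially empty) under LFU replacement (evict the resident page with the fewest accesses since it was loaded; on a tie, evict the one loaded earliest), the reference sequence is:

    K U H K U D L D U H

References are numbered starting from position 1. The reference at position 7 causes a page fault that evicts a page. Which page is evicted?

pos 1: K -> fault, frames (K)
pos 2: U -> fault, frames (K U)
pos 3: H -> fault, frames (K U H)
pos 4: K -> hit
pos 5: U -> hit
pos 6: D -> fault, frames (K U H D)
pos 7: L -> fault, evict H, frames (K U D L)
At position 7, page H is evicted.

H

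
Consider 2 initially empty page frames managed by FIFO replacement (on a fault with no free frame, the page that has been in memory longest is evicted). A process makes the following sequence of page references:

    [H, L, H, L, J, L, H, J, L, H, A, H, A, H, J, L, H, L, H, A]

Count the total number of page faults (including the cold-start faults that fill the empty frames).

11

H → miss, frames (H)
L → miss, frames (H L)
H → hit
L → hit
J → miss, evict H, frames (L J)
L → hit
H → miss, evict L, frames (J H)
J → hit
L → miss, evict J, frames (H L)
H → hit
A → miss, evict H, frames (L A)
H → miss, evict L, frames (A H)
A → hit
H → hit
J → miss, evict A, frames (H J)
L → miss, evict H, frames (J L)
H → miss, evict J, frames (L H)
L → hit
H → hit
A → miss, evict L, frames (H A)
Page faults: 11.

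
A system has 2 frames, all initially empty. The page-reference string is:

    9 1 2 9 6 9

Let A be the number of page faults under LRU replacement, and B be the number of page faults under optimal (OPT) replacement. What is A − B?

Under LRU: F F F F F . → 5 faults.
Under OPT: F F F . F . → 4 faults.
A − B = 5 − 4 = 1.

1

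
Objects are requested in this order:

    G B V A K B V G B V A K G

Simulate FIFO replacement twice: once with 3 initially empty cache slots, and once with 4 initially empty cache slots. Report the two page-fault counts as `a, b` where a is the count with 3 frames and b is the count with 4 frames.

10, 11

3 frames: F F F F F F F F . . F F . → 10 faults.
4 frames: F F F F F . . F F F F F F → 11 faults.
11 > 10: adding a frame increased faults — Belady's anomaly.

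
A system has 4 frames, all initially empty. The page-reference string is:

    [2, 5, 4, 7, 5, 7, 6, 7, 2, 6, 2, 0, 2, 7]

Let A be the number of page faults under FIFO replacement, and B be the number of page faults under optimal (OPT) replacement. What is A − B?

Under FIFO: F F F F . . F . F . . F . . → 7 faults.
Under OPT: F F F F . . F . . . . F . . → 6 faults.
A − B = 7 − 6 = 1.

1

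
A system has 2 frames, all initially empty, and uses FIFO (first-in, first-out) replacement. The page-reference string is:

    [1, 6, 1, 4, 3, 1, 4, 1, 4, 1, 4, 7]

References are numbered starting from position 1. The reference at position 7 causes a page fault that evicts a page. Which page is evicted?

3

pos 1: 1: fault, frames [1]
pos 2: 6: fault, frames [1, 6]
pos 3: 1: hit
pos 4: 4: fault, evict 1, frames [6, 4]
pos 5: 3: fault, evict 6, frames [4, 3]
pos 6: 1: fault, evict 4, frames [3, 1]
pos 7: 4: fault, evict 3, frames [1, 4]
At position 7, page 3 is evicted.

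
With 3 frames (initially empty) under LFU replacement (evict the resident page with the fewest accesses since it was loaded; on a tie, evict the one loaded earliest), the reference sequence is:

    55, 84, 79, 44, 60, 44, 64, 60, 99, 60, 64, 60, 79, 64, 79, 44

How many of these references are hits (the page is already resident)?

55 → miss, frames {55}
84 → miss, frames {55,84}
79 → miss, frames {55,84,79}
44 → miss, evict 55, frames {84,79,44}
60 → miss, evict 84, frames {79,44,60}
44 → hit
64 → miss, evict 79, frames {44,60,64}
60 → hit
99 → miss, evict 64, frames {44,60,99}
60 → hit
64 → miss, evict 99, frames {44,60,64}
60 → hit
79 → miss, evict 64, frames {44,60,79}
64 → miss, evict 79, frames {44,60,64}
79 → miss, evict 64, frames {44,60,79}
44 → hit
Hits: 5.

5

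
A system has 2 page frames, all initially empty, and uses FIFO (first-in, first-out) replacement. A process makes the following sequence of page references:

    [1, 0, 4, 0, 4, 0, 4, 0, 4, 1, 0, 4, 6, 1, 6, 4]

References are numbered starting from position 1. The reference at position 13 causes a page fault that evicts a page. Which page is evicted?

0

pos 1: 1: fault, frames (1)
pos 2: 0: fault, frames (1 0)
pos 3: 4: fault, evict 1, frames (0 4)
pos 4: 0: hit
pos 5: 4: hit
pos 6: 0: hit
pos 7: 4: hit
pos 8: 0: hit
pos 9: 4: hit
pos 10: 1: fault, evict 0, frames (4 1)
pos 11: 0: fault, evict 4, frames (1 0)
pos 12: 4: fault, evict 1, frames (0 4)
pos 13: 6: fault, evict 0, frames (4 6)
At position 13, page 0 is evicted.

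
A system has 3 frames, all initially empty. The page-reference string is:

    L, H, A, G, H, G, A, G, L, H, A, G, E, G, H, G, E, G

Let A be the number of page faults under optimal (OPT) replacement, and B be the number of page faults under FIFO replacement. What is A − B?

-3

Under OPT: F F F F . . . . F . . F F . . . . . → 7 faults.
Under FIFO: F F F F . . . . F F F F F . F . . . → 10 faults.
A − B = 7 − 10 = -3.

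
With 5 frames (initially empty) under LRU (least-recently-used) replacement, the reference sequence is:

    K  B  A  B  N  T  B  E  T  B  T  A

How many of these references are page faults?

6

K: fault, frames (K)
B: fault, frames (K B)
A: fault, frames (K B A)
B: hit
N: fault, frames (K A B N)
T: fault, frames (K A B N T)
B: hit
E: fault, evict K, frames (A N T B E)
T: hit
B: hit
T: hit
A: hit
Page faults: 6.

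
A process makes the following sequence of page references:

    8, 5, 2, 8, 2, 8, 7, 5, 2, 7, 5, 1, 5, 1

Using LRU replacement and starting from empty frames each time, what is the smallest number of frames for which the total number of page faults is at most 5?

f=1: 14 faults
f=2: 10 faults
f=3: 7 faults
f=4: 5 faults
f=5: 5 faults
Smallest f with faults ≤ 5 is 4.

4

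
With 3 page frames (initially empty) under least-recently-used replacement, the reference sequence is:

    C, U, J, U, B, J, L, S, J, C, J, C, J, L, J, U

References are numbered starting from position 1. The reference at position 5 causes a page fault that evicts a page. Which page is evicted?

C

pos 1: C → fault, frames {C}
pos 2: U → fault, frames {C,U}
pos 3: J → fault, frames {C,U,J}
pos 4: U → hit
pos 5: B → fault, evict C, frames {J,U,B}
At position 5, page C is evicted.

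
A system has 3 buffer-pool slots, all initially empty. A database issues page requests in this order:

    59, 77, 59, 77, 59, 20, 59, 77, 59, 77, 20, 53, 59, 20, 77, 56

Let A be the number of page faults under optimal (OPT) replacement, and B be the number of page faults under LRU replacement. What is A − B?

-1

Under OPT: F F . . . F . . . . . F . . F F → 6 faults.
Under LRU: F F . . . F . . . . . F F . F F → 7 faults.
A − B = 6 − 7 = -1.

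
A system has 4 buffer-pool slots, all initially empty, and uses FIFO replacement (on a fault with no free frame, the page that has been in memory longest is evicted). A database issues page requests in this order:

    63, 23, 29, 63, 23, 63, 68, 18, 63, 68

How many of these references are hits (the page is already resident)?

4

63: fault, frames [63]
23: fault, frames [63, 23]
29: fault, frames [63, 23, 29]
63: hit
23: hit
63: hit
68: fault, frames [63, 23, 29, 68]
18: fault, evict 63, frames [23, 29, 68, 18]
63: fault, evict 23, frames [29, 68, 18, 63]
68: hit
Hits: 4.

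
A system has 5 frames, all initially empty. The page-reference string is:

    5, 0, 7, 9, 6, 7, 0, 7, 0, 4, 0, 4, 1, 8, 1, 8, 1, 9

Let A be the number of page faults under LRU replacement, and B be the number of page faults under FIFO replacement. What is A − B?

Under LRU: F F F F F . . . . F . . F F . . . F → 9 faults.
Under FIFO: F F F F F . . . . F . . F F . . . . → 8 faults.
A − B = 9 − 8 = 1.

1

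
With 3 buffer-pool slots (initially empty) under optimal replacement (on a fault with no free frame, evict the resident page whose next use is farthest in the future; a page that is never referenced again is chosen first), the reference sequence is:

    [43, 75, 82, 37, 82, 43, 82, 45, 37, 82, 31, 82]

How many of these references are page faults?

6

43 -> miss, frames {43}
75 -> miss, frames {43,75}
82 -> miss, frames {43,75,82}
37 -> miss, evict 75, frames {43,82,37}
82 -> hit
43 -> hit
82 -> hit
45 -> miss, evict 43, frames {82,37,45}
37 -> hit
82 -> hit
31 -> miss, evict 45, frames {82,37,31}
82 -> hit
Page faults: 6.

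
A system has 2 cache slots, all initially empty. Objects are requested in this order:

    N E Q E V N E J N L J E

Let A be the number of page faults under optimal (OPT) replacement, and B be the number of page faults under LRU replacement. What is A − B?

-3

Under OPT: F F F . F F . F . F . F → 8 faults.
Under LRU: F F F . F F F F F F F F → 11 faults.
A − B = 8 − 11 = -3.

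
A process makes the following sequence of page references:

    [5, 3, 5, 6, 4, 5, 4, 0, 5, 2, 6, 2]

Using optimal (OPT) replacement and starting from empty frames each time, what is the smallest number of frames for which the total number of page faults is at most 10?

f=1: 12 faults
f=2: 7 faults
f=3: 6 faults
f=4: 6 faults
f=5: 6 faults
f=6: 6 faults
Smallest f with faults ≤ 10 is 2.

2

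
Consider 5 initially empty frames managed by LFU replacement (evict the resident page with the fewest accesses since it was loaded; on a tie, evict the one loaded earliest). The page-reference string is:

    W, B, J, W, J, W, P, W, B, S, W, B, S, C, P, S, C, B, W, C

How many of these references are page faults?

8

W -> miss, frames {W}
B -> miss, frames {W,B}
J -> miss, frames {W,B,J}
W -> hit
J -> hit
W -> hit
P -> miss, frames {W,B,J,P}
W -> hit
B -> hit
S -> miss, frames {W,B,J,P,S}
W -> hit
B -> hit
S -> hit
C -> miss, evict P, frames {W,B,J,S,C}
P -> miss, evict C, frames {W,B,J,S,P}
S -> hit
C -> miss, evict P, frames {W,B,J,S,C}
B -> hit
W -> hit
C -> hit
Page faults: 8.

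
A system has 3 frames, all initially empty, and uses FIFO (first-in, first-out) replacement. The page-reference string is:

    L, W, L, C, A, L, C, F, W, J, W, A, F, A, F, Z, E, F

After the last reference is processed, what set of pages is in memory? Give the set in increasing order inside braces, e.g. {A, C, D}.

{E, F, Z}

L -> miss, frames [L]
W -> miss, frames [L, W]
L -> hit
C -> miss, frames [L, W, C]
A -> miss, evict L, frames [W, C, A]
L -> miss, evict W, frames [C, A, L]
C -> hit
F -> miss, evict C, frames [A, L, F]
W -> miss, evict A, frames [L, F, W]
J -> miss, evict L, frames [F, W, J]
W -> hit
A -> miss, evict F, frames [W, J, A]
F -> miss, evict W, frames [J, A, F]
A -> hit
F -> hit
Z -> miss, evict J, frames [A, F, Z]
E -> miss, evict A, frames [F, Z, E]
F -> hit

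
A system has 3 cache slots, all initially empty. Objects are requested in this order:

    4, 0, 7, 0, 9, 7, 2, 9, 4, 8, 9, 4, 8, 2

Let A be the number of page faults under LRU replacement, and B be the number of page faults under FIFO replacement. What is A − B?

Under LRU: F F F . F . F . F F . . . F → 8 faults.
Under FIFO: F F F . F . F . F F F . . F → 9 faults.
A − B = 8 − 9 = -1.

-1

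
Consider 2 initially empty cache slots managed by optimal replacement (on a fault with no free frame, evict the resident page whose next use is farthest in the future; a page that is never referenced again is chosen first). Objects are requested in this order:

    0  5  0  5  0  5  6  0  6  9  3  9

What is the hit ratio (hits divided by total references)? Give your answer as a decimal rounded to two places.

0: fault, frames {0}
5: fault, frames {0,5}
0: hit
5: hit
0: hit
5: hit
6: fault, evict 5, frames {0,6}
0: hit
6: hit
9: fault, evict 6, frames {0,9}
3: fault, evict 0, frames {9,3}
9: hit
Hits: 7 of 12 references → 7/12 = 0.5833.

0.58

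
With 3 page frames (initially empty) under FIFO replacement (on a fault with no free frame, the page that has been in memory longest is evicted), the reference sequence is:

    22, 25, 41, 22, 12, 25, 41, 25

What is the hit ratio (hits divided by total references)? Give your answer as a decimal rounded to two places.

22 -> miss, frames (22)
25 -> miss, frames (22 25)
41 -> miss, frames (22 25 41)
22 -> hit
12 -> miss, evict 22, frames (25 41 12)
25 -> hit
41 -> hit
25 -> hit
Hits: 4 of 8 references → 4/8 = 0.5000.

0.50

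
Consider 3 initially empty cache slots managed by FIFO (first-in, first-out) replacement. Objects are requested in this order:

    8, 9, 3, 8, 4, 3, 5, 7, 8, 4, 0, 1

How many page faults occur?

8 -> fault, frames (8)
9 -> fault, frames (8 9)
3 -> fault, frames (8 9 3)
8 -> hit
4 -> fault, evict 8, frames (9 3 4)
3 -> hit
5 -> fault, evict 9, frames (3 4 5)
7 -> fault, evict 3, frames (4 5 7)
8 -> fault, evict 4, frames (5 7 8)
4 -> fault, evict 5, frames (7 8 4)
0 -> fault, evict 7, frames (8 4 0)
1 -> fault, evict 8, frames (4 0 1)
Page faults: 10.

10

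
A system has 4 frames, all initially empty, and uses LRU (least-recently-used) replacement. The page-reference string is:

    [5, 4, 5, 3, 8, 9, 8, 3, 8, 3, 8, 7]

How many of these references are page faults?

5 -> fault, frames (5)
4 -> fault, frames (5 4)
5 -> hit
3 -> fault, frames (4 5 3)
8 -> fault, frames (4 5 3 8)
9 -> fault, evict 4, frames (5 3 8 9)
8 -> hit
3 -> hit
8 -> hit
3 -> hit
8 -> hit
7 -> fault, evict 5, frames (9 3 8 7)
Page faults: 6.

6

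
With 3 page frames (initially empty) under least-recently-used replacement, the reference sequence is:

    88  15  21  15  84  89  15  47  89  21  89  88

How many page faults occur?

8

88 -> fault, frames [88]
15 -> fault, frames [88, 15]
21 -> fault, frames [88, 15, 21]
15 -> hit
84 -> fault, evict 88, frames [21, 15, 84]
89 -> fault, evict 21, frames [15, 84, 89]
15 -> hit
47 -> fault, evict 84, frames [89, 15, 47]
89 -> hit
21 -> fault, evict 15, frames [47, 89, 21]
89 -> hit
88 -> fault, evict 47, frames [21, 89, 88]
Page faults: 8.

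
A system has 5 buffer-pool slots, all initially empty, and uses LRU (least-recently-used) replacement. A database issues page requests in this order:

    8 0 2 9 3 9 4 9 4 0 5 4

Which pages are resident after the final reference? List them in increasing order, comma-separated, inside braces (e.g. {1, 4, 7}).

{0, 3, 4, 5, 9}

8 -> fault, frames [8]
0 -> fault, frames [8, 0]
2 -> fault, frames [8, 0, 2]
9 -> fault, frames [8, 0, 2, 9]
3 -> fault, frames [8, 0, 2, 9, 3]
9 -> hit
4 -> fault, evict 8, frames [0, 2, 3, 9, 4]
9 -> hit
4 -> hit
0 -> hit
5 -> fault, evict 2, frames [3, 9, 4, 0, 5]
4 -> hit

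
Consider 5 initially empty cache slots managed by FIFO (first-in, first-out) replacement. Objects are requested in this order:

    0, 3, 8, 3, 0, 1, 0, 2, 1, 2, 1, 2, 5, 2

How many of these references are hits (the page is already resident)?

0: miss, frames [0]
3: miss, frames [0, 3]
8: miss, frames [0, 3, 8]
3: hit
0: hit
1: miss, frames [0, 3, 8, 1]
0: hit
2: miss, frames [0, 3, 8, 1, 2]
1: hit
2: hit
1: hit
2: hit
5: miss, evict 0, frames [3, 8, 1, 2, 5]
2: hit
Hits: 8.

8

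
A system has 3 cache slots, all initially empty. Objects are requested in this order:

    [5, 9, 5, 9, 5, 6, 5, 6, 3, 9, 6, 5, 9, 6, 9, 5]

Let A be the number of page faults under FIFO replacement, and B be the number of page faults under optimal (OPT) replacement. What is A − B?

Under FIFO: F F . . . F . . F . . F F F . . → 7 faults.
Under OPT: F F . . . F . . F . . F . . . . → 5 faults.
A − B = 7 − 5 = 2.

2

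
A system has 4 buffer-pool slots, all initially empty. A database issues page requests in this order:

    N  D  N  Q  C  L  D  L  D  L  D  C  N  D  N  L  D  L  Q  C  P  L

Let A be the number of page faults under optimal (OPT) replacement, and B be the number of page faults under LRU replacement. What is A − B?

Under OPT: F F . F F F . . . . . . . . . . . . F . F . → 7 faults.
Under LRU: F F . F F F F . . . . . F . . . . . F F F . → 10 faults.
A − B = 7 − 10 = -3.

-3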